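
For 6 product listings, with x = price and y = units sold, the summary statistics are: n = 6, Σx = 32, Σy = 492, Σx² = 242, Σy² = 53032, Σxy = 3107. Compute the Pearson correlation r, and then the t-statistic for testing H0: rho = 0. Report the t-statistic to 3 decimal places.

1.179

Numerator: nΣxy − (Σx)(Σy) = 6·3107 − (32)(492) = 2898
Denominator: √[(nΣx²−(Σx)²)(nΣy²−(Σy)²)]
  nΣx²−(Σx)² = 6·242 − 1024 = 428;  nΣy²−(Σy)² = 6·53032 − 242064 = 76128
  √(428·76128) = √32582784 = 5708.1331
r = 2898 / 5708.1331 = 0.5077
t = r·√(n−2)/√(1−r²) = 0.5077·√4 / √(1−0.257759) = 1.015400 / 0.861534 = 1.179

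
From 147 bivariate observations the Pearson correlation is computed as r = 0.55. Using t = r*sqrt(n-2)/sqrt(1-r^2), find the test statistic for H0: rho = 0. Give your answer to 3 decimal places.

7.930

t = r·√(n−2) / √(1−r²) with r = 0.55, n = 147
  = 0.55·√145 / √(1 − 0.3025)
  = 0.55·12.041595 / 0.835165
  = 6.622877 / 0.835165 = 7.930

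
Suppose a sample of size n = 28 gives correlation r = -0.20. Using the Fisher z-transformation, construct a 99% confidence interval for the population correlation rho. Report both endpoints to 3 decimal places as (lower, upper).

(-0.616, 0.303)

Fisher z: z_r = atanh(r) = ½·ln((1+(-0.20))/(1−(-0.20))) = -0.202733
SE(z) = 1/√(n−3) = 1/√25 = 0.200000
99% ⇒ z* = 2.576; margin = 2.576·0.200000 = 0.515200
CI on z-scale: (-0.717933, 0.312467)
Back-transform: tanh(-0.717933) = -0.615627, tanh(0.312467) = 0.302680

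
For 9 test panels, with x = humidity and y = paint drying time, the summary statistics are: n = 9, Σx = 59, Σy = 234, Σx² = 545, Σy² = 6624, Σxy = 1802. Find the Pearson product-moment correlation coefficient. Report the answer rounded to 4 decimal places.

Numerator: nΣxy − (Σx)(Σy) = 9·1802 − (59)(234) = 2412
Denominator: √[(nΣx²−(Σx)²)(nΣy²−(Σy)²)]
  nΣx²−(Σx)² = 9·545 − 3481 = 1424;  nΣy²−(Σy)² = 9·6624 − 54756 = 4860
  √(1424·4860) = √6920640 = 2630.7109
r = 2412 / 2630.7109 = 0.9169

0.9169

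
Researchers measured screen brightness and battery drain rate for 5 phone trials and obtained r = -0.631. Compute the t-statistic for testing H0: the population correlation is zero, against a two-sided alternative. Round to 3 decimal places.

1 − r² = 1 − 0.398161 = 0.601839;  √(1−r²) = 0.775783
√(n−2) = √3 = 1.732051
t = r·√(n−2)/√(1−r²) = -0.631 · 1.732051 / 0.775783 = -1.409

-1.409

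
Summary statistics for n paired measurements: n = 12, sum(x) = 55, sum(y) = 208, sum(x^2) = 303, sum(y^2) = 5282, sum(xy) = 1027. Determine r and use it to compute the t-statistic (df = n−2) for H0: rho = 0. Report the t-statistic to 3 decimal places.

S_xy = nΣxy − ΣxΣy = 12·1027 − 55·208 = 12324 − 11440 = 884
S_xx = nΣx² − (Σx)² = 12·303 − 55² = 3636 − 3025 = 611
S_yy = nΣy² − (Σy)² = 12·5282 − 208² = 63384 − 43264 = 20120
r = S_xy / √(S_xx·S_yy) = 884 / √(611·20120) = 884 / √12293320 = 884 / 3506.1831 = 0.2521
t = r·√(n−2)/√(1−r²) = 0.2521·√10 / √(1−0.063554) = 0.797210 / 0.967701 = 0.824

0.824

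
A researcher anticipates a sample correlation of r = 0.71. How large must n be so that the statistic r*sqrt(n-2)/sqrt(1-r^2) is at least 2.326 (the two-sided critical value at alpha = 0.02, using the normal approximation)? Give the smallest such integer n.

8

r√(n−2)/√(1−r²) ≥ 2.326  ⇔  n−2 ≥ (2.326)²·(1−r²)/r²
(1−r²)/r² = (1−0.5041)/0.5041 = 0.9837
n ≥ 2 + 5.410276·0.9837 = 2 + 5.3221 = 7.3221
⌈7.3221⌉ = 8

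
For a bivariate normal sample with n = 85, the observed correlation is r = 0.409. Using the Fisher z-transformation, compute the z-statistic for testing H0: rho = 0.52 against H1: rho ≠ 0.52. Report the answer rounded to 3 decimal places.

Fisher z: atanh(0.409) = 0.434410, atanh(0.52) = 0.576340
z = (z_r − z_0)·√(n−3) = (0.434410 − 0.576340)·√82 = -0.141930 · 9.055385 = -1.285

-1.285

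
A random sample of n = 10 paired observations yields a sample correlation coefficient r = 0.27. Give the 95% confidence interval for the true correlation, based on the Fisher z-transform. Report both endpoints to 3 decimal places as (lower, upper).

(-0.433, 0.769)

z_r = atanh(0.27) = 0.276864;  SE = 1/√(n−3) = 1/√7 = 0.377964
z-limits: 0.276864 ± 1.960·0.377964 = 0.276864 ± 0.740809 = [-0.463945, 1.017673]
ρ-limits: (tanh -0.463945, tanh 1.017673) = (-0.433, 0.769)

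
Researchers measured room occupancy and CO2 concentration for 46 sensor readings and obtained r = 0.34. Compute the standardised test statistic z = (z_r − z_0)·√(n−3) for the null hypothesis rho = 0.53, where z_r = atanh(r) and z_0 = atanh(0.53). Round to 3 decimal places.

-1.548

z_r = atanh(0.34) = 0.354093,  z_0 = atanh(0.53) = 0.590145
SE = 1/√(n−3) = 1/√43 = 0.152499
z = (z_r − z_0)/SE = (0.354093 − 0.590145) / 0.152499 = -0.236052 / 0.152499 = -1.548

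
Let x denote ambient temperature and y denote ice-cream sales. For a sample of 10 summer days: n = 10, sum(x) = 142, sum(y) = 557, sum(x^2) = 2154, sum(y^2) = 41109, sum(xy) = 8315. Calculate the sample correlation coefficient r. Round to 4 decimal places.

0.3443

S_xy = nΣxy − ΣxΣy = 10·8315 − 142·557 = 83150 − 79094 = 4056
S_xx = nΣx² − (Σx)² = 10·2154 − 142² = 21540 − 20164 = 1376
S_yy = nΣy² − (Σy)² = 10·41109 − 557² = 411090 − 310249 = 100841
r = S_xy / √(S_xx·S_yy) = 4056 / √(1376·100841) = 4056 / √138757216 = 4056 / 11779.5253 = 0.3443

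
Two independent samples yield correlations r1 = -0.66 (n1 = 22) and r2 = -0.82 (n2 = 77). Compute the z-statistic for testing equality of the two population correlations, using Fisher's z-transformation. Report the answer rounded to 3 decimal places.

1.415

z1 = atanh(-0.66) = -0.792814,  z2 = atanh(-0.82) = -1.156817
SE = √(1/(n1−3) + 1/(n2−3)) = √(1/19 + 1/74) = √(0.0526316 + 0.0135135) = √0.0661451 = 0.257187
z = (z1 − z2)/SE = (-0.792814 − (-1.156817)) / 0.257187 = 0.364003 / 0.257187 = 1.415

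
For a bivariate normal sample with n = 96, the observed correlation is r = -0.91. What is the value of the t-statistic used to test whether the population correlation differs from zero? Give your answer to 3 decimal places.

-21.280

1 − r² = 1 − 0.8281 = 0.1719;  √(1−r²) = 0.414608
√(n−2) = √94 = 9.695360
t = r·√(n−2)/√(1−r²) = -0.91 · 9.695360 / 0.414608 = -21.280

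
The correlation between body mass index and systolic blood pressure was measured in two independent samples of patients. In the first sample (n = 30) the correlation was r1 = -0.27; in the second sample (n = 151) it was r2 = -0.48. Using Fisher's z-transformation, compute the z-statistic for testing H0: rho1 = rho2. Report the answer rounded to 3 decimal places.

1.176

Fisher z-transforms: z1 = atanh(-0.27) = -0.276864, z2 = atanh(-0.48) = -0.522984; difference d = 0.246120
Var(d) = 1/27 + 1/148 = 0.0370370 + 0.0067568 = 0.0437938
z = d/√Var(d) = 0.246120 / √0.0437938 = 0.246120 / 0.209270 = 1.176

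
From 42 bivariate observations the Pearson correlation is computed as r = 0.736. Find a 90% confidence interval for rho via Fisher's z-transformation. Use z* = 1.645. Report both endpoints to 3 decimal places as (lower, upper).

(0.590, 0.835)

Fisher z: z_r = atanh(r) = ½·ln((1+0.736)/(1−0.736)) = 0.941695
SE(z) = 1/√(n−3) = 1/√39 = 0.160128
90% ⇒ z* = 1.645; margin = 1.645·0.160128 = 0.263411
CI on z-scale: (0.678284, 1.205106)
Back-transform: tanh(0.678284) = 0.590403, tanh(1.205106) = 0.835205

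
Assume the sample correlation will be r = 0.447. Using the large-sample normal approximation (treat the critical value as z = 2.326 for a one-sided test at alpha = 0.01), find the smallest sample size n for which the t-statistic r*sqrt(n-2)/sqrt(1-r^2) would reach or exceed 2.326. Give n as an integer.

Need r·√(n−2)/√(1−r²) ≥ 2.326
√(n−2) ≥ 2.326·√(1−0.199809) / 0.447 = 2.326·0.894534 / 0.447 = 4.6548
n−2 ≥ 21.6672  ⇒  n ≥ 23.6672
Smallest integer n = 24

24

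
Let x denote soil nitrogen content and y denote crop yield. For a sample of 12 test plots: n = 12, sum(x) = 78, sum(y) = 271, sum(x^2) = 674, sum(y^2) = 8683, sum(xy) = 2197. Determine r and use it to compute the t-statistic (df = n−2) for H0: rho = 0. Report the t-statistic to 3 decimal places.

2.821

Numerator: nΣxy − (Σx)(Σy) = 12·2197 − (78)(271) = 5226
Denominator: √[(nΣx²−(Σx)²)(nΣy²−(Σy)²)]
  nΣx²−(Σx)² = 12·674 − 6084 = 2004;  nΣy²−(Σy)² = 12·8683 − 73441 = 30755
  √(2004·30755) = √61633020 = 7850.6700
r = 5226 / 7850.6700 = 0.6657
t = r·√(n−2)/√(1−r²) = 0.6657·√10 / √(1−0.443156) = 2.105128 / 0.746220 = 2.821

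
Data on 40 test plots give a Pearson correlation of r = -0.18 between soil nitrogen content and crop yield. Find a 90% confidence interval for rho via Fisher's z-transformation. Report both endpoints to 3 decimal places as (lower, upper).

(-0.424, 0.088)

z_r = atanh(-0.18) = -0.181983;  SE = 1/√(n−3) = 1/√37 = 0.164399
z-limits: -0.181983 ± 1.645·0.164399 = -0.181983 ± 0.270436 = [-0.452419, 0.088453]
ρ-limits: (tanh -0.452419, tanh 0.088453) = (-0.424, 0.088)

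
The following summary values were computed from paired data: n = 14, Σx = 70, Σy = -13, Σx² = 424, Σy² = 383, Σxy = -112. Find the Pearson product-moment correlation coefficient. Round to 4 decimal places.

Numerator: nΣxy − (Σx)(Σy) = 14·(-112) − (70)(-13) = -658
Denominator: √[(nΣx²−(Σx)²)(nΣy²−(Σy)²)]
  nΣx²−(Σx)² = 14·424 − 4900 = 1036;  nΣy²−(Σy)² = 14·383 − 169 = 5193
  √(1036·5193) = √5379948 = 2319.4715
r = -658 / 2319.4715 = -0.2837

-0.2837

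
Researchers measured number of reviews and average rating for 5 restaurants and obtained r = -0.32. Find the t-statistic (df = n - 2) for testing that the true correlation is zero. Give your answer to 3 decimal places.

t = r·√(n−2) / √(1−r²) with r = -0.32, n = 5
  = -0.32·√3 / √(1 − 0.1024)
  = -0.32·1.732051 / 0.947418
  = -0.554256 / 0.947418 = -0.585

-0.585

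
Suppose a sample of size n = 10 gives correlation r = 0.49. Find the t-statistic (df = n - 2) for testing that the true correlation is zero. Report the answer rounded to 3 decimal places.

1.590

1 − r² = 1 − 0.2401 = 0.7599;  √(1−r²) = 0.871722
√(n−2) = √8 = 2.828427
t = r·√(n−2)/√(1−r²) = 0.49 · 2.828427 / 0.871722 = 1.590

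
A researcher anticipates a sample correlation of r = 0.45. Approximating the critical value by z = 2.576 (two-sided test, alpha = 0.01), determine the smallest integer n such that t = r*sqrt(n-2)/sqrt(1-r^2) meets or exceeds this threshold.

29

r√(n−2)/√(1−r²) ≥ 2.576  ⇔  n−2 ≥ (2.576)²·(1−r²)/r²
(1−r²)/r² = (1−0.2025)/0.2025 = 3.9383
n ≥ 2 + 6.635776·3.9383 = 2 + 26.1337 = 28.1337
⌈28.1337⌉ = 29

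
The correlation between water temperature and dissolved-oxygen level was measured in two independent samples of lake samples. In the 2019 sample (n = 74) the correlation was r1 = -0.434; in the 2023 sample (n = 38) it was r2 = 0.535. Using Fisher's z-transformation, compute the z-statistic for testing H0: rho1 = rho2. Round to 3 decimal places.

Fisher z-transforms: z1 = atanh(-0.434) = -0.464814, z2 = atanh(0.535) = 0.597124; difference d = -1.061938
Var(d) = 1/71 + 1/35 = 0.0140845 + 0.0285714 = 0.0426559
z = d/√Var(d) = -1.061938 / √0.0426559 = -1.061938 / 0.206533 = -5.142

-5.142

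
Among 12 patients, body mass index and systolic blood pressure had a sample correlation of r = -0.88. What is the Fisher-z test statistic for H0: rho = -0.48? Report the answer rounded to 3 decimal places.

-2.558

Fisher z: atanh(-0.88) = -1.375768, atanh(-0.48) = -0.522984
z = (z_r − z_0)·√(n−3) = (-1.375768 − (-0.522984))·√9 = -0.852784 · 3.000000 = -2.558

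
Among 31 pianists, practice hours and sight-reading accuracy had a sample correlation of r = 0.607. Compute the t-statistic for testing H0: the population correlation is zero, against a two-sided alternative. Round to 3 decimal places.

4.113

1 − r² = 1 − 0.368449 = 0.631551;  √(1−r²) = 0.794702
√(n−2) = √29 = 5.385165
t = r·√(n−2)/√(1−r²) = 0.607 · 5.385165 / 0.794702 = 4.113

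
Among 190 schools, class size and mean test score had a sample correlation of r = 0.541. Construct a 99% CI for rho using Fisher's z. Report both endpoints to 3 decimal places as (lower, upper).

(0.395, 0.661)

Fisher z: z_r = atanh(r) = ½·ln((1+0.541)/(1−0.541)) = 0.605568
SE(z) = 1/√(n−3) = 1/√187 = 0.073127
99% ⇒ z* = 2.576; margin = 2.576·0.073127 = 0.188375
CI on z-scale: (0.417193, 0.793943)
Back-transform: tanh(0.417193) = 0.394563, tanh(0.793943) = 0.660637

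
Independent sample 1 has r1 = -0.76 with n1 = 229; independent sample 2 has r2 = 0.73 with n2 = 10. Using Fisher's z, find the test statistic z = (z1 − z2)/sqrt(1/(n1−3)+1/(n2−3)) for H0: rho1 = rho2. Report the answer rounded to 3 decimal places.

z1 = atanh(-0.76) = -0.996215,  z2 = atanh(0.73) = 0.928727
SE = √(1/(n1−3) + 1/(n2−3)) = √(1/226 + 1/7) = √(0.0044248 + 0.1428571) = √0.1472819 = 0.383773
z = (z1 − z2)/SE = (-0.996215 − 0.928727) / 0.383773 = -1.924942 / 0.383773 = -5.016

-5.016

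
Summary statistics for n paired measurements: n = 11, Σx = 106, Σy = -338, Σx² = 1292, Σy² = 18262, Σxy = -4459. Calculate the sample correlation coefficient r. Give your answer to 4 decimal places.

S_xy = nΣxy − ΣxΣy = 11·(-4459) − 106·(-338) = -49049 − (-35828) = -13221
S_xx = nΣx² − (Σx)² = 11·1292 − 106² = 14212 − 11236 = 2976
S_yy = nΣy² − (Σy)² = 11·18262 − (-338)² = 200882 − 114244 = 86638
r = S_xy / √(S_xx·S_yy) = -13221 / √(2976·86638) = -13221 / √257834688 = -13221 / 16057.2316 = -0.8234

-0.8234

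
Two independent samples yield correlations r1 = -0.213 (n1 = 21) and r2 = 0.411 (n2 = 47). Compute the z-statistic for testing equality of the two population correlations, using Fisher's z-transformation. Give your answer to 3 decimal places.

Fisher z-transforms: z1 = atanh(-0.213) = -0.216312, z2 = atanh(0.411) = 0.436814; difference d = -0.653126
Var(d) = 1/18 + 1/44 = 0.0555556 + 0.0227273 = 0.0782829
z = d/√Var(d) = -0.653126 / √0.0782829 = -0.653126 / 0.279791 = -2.334

-2.334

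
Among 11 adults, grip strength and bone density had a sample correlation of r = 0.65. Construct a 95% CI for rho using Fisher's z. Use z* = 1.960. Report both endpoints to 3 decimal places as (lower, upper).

z_r = atanh(0.65) = 0.775299;  SE = 1/√(n−3) = 1/√8 = 0.353553
z-limits: 0.775299 ± 1.960·0.353553 = 0.775299 ± 0.692964 = [0.082335, 1.468263]
ρ-limits: (tanh 0.082335, tanh 1.468263) = (0.082, 0.899)

(0.082, 0.899)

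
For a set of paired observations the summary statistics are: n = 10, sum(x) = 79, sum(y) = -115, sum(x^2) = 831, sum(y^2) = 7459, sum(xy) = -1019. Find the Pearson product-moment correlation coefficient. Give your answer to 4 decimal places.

Numerator: nΣxy − (Σx)(Σy) = 10·(-1019) − (79)(-115) = -1105
Denominator: √[(nΣx²−(Σx)²)(nΣy²−(Σy)²)]
  nΣx²−(Σx)² = 10·831 − 6241 = 2069;  nΣy²−(Σy)² = 10·7459 − 13225 = 61365
  √(2069·61365) = √126964185 = 11267.8385
r = -1105 / 11267.8385 = -0.0981

-0.0981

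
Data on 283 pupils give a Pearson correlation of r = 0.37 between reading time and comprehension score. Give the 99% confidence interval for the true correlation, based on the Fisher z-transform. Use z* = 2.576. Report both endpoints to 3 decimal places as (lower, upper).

(0.230, 0.495)

z_r = atanh(0.37) = 0.388423;  SE = 1/√(n−3) = 1/√280 = 0.059761
z-limits: 0.388423 ± 2.576·0.059761 = 0.388423 ± 0.153944 = [0.234479, 0.542367]
ρ-limits: (tanh 0.234479, tanh 0.542367) = (0.230, 0.495)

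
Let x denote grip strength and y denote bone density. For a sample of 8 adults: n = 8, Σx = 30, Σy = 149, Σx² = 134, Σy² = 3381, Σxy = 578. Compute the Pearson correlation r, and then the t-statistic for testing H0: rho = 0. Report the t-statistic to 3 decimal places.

S_xy = nΣxy − ΣxΣy = 8·578 − 30·149 = 4624 − 4470 = 154
S_xx = nΣx² − (Σx)² = 8·134 − 30² = 1072 − 900 = 172
S_yy = nΣy² − (Σy)² = 8·3381 − 149² = 27048 − 22201 = 4847
r = S_xy / √(S_xx·S_yy) = 154 / √(172·4847) = 154 / √833684 = 154 / 913.0630 = 0.1687
t = r·√(n−2)/√(1−r²) = 0.1687·√6 / √(1−0.028460) = 0.413229 / 0.985667 = 0.419

0.419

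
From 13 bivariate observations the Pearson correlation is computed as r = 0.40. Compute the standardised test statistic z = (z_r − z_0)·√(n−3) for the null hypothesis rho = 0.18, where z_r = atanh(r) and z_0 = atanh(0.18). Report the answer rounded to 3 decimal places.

0.764

Fisher z: atanh(0.40) = 0.423649, atanh(0.18) = 0.181983
z = (z_r − z_0)·√(n−3) = (0.423649 − 0.181983)·√10 = 0.241666 · 3.162278 = 0.764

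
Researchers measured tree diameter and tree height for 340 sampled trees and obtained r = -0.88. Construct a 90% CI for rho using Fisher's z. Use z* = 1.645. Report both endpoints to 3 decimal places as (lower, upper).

Fisher z: z_r = atanh(r) = ½·ln((1+(-0.88))/(1−(-0.88))) = -1.375768
SE(z) = 1/√(n−3) = 1/√337 = 0.054473
90% ⇒ z* = 1.645; margin = 1.645·0.054473 = 0.089608
CI on z-scale: (-1.465376, -1.286160)
Back-transform: tanh(-1.465376) = -0.898692, tanh(-1.286160) = -0.858118

(-0.899, -0.858)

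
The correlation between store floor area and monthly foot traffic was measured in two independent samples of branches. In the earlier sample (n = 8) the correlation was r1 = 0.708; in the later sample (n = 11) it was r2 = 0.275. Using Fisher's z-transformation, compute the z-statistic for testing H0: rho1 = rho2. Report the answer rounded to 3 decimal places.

1.054

Fisher z-transforms: z1 = atanh(0.708) = 0.883162, z2 = atanh(0.275) = 0.282265; difference d = 0.600897
Var(d) = 1/5 + 1/8 = 0.2000000 + 0.1250000 = 0.3250000
z = d/√Var(d) = 0.600897 / √0.3250000 = 0.600897 / 0.570088 = 1.054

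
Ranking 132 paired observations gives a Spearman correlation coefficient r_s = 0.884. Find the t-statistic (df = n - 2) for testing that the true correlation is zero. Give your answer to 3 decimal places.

1 − r_s² = 1 − 0.781456 = 0.218544;  √(1−r_s²) = 0.467487
√(n−2) = √130 = 11.401754
t = r_s·√(n−2)/√(1−r_s²) = 0.884 · 11.401754 / 0.467487 = 21.560

21.560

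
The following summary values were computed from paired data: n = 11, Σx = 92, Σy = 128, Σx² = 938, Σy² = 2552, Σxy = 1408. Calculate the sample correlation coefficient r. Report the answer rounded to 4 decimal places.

0.7974

S_xy = nΣxy − ΣxΣy = 11·1408 − 92·128 = 15488 − 11776 = 3712
S_xx = nΣx² − (Σx)² = 11·938 − 92² = 10318 − 8464 = 1854
S_yy = nΣy² − (Σy)² = 11·2552 − 128² = 28072 − 16384 = 11688
r = S_xy / √(S_xx·S_yy) = 3712 / √(1854·11688) = 3712 / √21669552 = 3712 / 4655.0566 = 0.7974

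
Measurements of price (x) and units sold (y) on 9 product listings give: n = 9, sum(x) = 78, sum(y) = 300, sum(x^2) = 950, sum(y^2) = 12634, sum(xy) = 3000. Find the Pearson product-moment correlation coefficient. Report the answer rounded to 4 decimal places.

S_xy = nΣxy − ΣxΣy = 9·3000 − 78·300 = 27000 − 23400 = 3600
S_xx = nΣx² − (Σx)² = 9·950 − 78² = 8550 − 6084 = 2466
S_yy = nΣy² − (Σy)² = 9·12634 − 300² = 113706 − 90000 = 23706
r = S_xy / √(S_xx·S_yy) = 3600 / √(2466·23706) = 3600 / √58458996 = 3600 / 7645.8483 = 0.4708

0.4708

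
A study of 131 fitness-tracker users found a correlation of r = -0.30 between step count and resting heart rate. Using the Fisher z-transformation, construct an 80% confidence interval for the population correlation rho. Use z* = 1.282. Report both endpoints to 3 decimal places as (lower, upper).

Fisher z: z_r = atanh(r) = ½·ln((1+(-0.30))/(1−(-0.30))) = -0.309520
SE(z) = 1/√(n−3) = 1/√128 = 0.088388
80% ⇒ z* = 1.282; margin = 1.282·0.088388 = 0.113313
CI on z-scale: (-0.422833, -0.196207)
Back-transform: tanh(-0.422833) = -0.399314, tanh(-0.196207) = -0.193727

(-0.399, -0.194)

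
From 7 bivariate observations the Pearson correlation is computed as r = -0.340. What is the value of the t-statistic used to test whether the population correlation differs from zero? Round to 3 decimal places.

-0.808

t = r·√(n−2) / √(1−r²) with r = -0.340, n = 7
  = -0.340·√5 / √(1 − 0.115600)
  = -0.340·2.236068 / 0.940425
  = -0.760263 / 0.940425 = -0.808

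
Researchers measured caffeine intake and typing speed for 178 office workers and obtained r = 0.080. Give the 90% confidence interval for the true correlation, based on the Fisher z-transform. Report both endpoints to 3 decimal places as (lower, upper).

(-0.044, 0.202)

Fisher z: z_r = atanh(r) = ½·ln((1+0.080)/(1−0.080)) = 0.080171
SE(z) = 1/√(n−3) = 1/√175 = 0.075593
90% ⇒ z* = 1.645; margin = 1.645·0.075593 = 0.124350
CI on z-scale: (-0.044179, 0.204521)
Back-transform: tanh(-0.044179) = -0.044150, tanh(0.204521) = 0.201716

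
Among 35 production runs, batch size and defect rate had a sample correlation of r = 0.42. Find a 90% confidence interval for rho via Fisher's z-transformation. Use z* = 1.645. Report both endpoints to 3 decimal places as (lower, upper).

(0.156, 0.628)

z_r = atanh(0.42) = 0.447692;  SE = 1/√(n−3) = 1/√32 = 0.176777
z-limits: 0.447692 ± 1.645·0.176777 = 0.447692 ± 0.290798 = [0.156894, 0.738490]
ρ-limits: (tanh 0.156894, tanh 0.738490) = (0.156, 0.628)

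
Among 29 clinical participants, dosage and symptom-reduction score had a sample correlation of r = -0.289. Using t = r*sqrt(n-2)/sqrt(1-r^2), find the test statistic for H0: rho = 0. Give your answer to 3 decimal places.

-1.569

1 − r² = 1 − 0.083521 = 0.916479;  √(1−r²) = 0.957329
√(n−2) = √27 = 5.196152
t = r·√(n−2)/√(1−r²) = -0.289 · 5.196152 / 0.957329 = -1.569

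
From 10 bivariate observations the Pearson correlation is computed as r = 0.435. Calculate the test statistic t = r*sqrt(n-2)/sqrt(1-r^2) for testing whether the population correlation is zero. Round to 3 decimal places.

t = r·√(n−2) / √(1−r²) with r = 0.435, n = 10
  = 0.435·√8 / √(1 − 0.189225)
  = 0.435·2.828427 / 0.900430
  = 1.230366 / 0.900430 = 1.366

1.366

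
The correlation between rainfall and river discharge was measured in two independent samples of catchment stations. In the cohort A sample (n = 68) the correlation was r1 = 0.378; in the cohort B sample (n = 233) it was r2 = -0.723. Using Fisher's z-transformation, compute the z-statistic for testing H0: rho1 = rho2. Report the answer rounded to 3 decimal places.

Fisher z-transforms: z1 = atanh(0.378) = 0.397724, z2 = atanh(-0.723) = -0.913902; difference d = 1.311626
Var(d) = 1/65 + 1/230 = 0.0153846 + 0.0043478 = 0.0197324
z = d/√Var(d) = 1.311626 / √0.0197324 = 1.311626 / 0.140472 = 9.337

9.337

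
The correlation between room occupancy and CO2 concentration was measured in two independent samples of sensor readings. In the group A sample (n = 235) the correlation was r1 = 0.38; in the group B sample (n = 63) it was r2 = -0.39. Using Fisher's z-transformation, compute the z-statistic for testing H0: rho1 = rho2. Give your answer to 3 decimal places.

z1 = atanh(0.38) = 0.400060,  z2 = atanh(-0.39) = -0.411800
SE = √(1/(n1−3) + 1/(n2−3)) = √(1/232 + 1/60) = √(0.0043103 + 0.0166667) = √0.0209770 = 0.144834
z = (z1 − z2)/SE = (0.400060 − (-0.411800)) / 0.144834 = 0.811860 / 0.144834 = 5.605

5.605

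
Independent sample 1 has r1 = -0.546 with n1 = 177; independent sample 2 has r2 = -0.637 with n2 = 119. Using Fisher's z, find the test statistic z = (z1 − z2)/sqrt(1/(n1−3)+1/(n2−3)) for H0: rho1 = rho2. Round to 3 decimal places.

Fisher z-transforms: z1 = atanh(-0.546) = -0.612665, z2 = atanh(-0.637) = -0.753109; difference d = 0.140444
Var(d) = 1/174 + 1/116 = 0.0057471 + 0.0086207 = 0.0143678
z = d/√Var(d) = 0.140444 / √0.0143678 = 0.140444 / 0.119866 = 1.172

1.172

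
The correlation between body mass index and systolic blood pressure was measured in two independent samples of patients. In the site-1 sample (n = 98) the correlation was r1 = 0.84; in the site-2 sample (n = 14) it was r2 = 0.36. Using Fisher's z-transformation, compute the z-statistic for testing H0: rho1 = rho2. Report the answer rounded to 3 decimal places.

2.651

z1 = atanh(0.84) = 1.221174,  z2 = atanh(0.36) = 0.376886
SE = √(1/(n1−3) + 1/(n2−3)) = √(1/95 + 1/11) = √(0.0105263 + 0.0909091) = √0.1014354 = 0.318489
z = (z1 − z2)/SE = (1.221174 − 0.376886) / 0.318489 = 0.844288 / 0.318489 = 2.651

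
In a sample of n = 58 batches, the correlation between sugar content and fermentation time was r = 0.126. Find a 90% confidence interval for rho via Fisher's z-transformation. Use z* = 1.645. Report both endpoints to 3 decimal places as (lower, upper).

(-0.095, 0.335)

z_r = atanh(0.126) = 0.126673;  SE = 1/√(n−3) = 1/√55 = 0.134840
z-limits: 0.126673 ± 1.645·0.134840 = 0.126673 ± 0.221812 = [-0.095139, 0.348485]
ρ-limits: (tanh -0.095139, tanh 0.348485) = (-0.095, 0.335)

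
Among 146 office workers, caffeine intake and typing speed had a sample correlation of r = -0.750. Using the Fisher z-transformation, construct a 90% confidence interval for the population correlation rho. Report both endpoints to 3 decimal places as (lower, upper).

(-0.804, -0.683)

Fisher z: z_r = atanh(r) = ½·ln((1+(-0.750))/(1−(-0.750))) = -0.972955
SE(z) = 1/√(n−3) = 1/√143 = 0.083624
90% ⇒ z* = 1.645; margin = 1.645·0.083624 = 0.137561
CI on z-scale: (-1.110516, -0.835394)
Back-transform: tanh(-1.110516) = -0.804245, tanh(-0.835394) = -0.683362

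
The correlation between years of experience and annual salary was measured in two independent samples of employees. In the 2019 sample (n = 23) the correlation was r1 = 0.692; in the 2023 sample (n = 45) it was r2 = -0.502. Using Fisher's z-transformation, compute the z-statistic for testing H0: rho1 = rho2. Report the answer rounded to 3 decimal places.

5.167

z1 = atanh(0.692) = 0.851783,  z2 = atanh(-0.502) = -0.551976
SE = √(1/(n1−3) + 1/(n2−3)) = √(1/20 + 1/42) = √(0.0500000 + 0.0238095) = √0.0738095 = 0.271679
z = (z1 − z2)/SE = (0.851783 − (-0.551976)) / 0.271679 = 1.403759 / 0.271679 = 5.167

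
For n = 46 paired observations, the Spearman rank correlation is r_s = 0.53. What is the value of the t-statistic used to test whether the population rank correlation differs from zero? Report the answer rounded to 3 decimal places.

4.146

1 − r_s² = 1 − 0.2809 = 0.7191;  √(1−r_s²) = 0.847998
√(n−2) = √44 = 6.633250
t = r_s·√(n−2)/√(1−r_s²) = 0.53 · 6.633250 / 0.847998 = 4.146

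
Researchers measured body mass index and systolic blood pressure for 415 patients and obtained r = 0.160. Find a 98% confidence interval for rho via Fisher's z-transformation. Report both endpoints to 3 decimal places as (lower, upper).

Fisher z: z_r = atanh(r) = ½·ln((1+0.160)/(1−0.160)) = 0.161387
SE(z) = 1/√(n−3) = 1/√412 = 0.049266
98% ⇒ z* = 2.326; margin = 2.326·0.049266 = 0.114593
CI on z-scale: (0.046794, 0.275980)
Back-transform: tanh(0.046794) = 0.046760, tanh(0.275980) = 0.269180

(0.047, 0.269)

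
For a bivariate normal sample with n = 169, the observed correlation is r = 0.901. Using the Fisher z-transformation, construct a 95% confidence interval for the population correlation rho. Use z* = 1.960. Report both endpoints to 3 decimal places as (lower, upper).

z_r = atanh(0.901) = 1.477508;  SE = 1/√(n−3) = 1/√166 = 0.077615
z-limits: 1.477508 ± 1.960·0.077615 = 1.477508 ± 0.152125 = [1.325383, 1.629633]
ρ-limits: (tanh 1.325383, tanh 1.629633) = (0.868, 0.926)

(0.868, 0.926)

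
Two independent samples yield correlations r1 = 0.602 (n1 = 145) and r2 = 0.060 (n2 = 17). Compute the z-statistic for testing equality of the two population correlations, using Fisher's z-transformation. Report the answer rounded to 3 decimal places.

z1 = atanh(0.602) = 0.696278,  z2 = atanh(0.060) = 0.060072
SE = √(1/(n1−3) + 1/(n2−3)) = √(1/142 + 1/14) = √(0.0070423 + 0.0714286) = √0.0784709 = 0.280127
z = (z1 − z2)/SE = (0.696278 − 0.060072) / 0.280127 = 0.636206 / 0.280127 = 2.271

2.271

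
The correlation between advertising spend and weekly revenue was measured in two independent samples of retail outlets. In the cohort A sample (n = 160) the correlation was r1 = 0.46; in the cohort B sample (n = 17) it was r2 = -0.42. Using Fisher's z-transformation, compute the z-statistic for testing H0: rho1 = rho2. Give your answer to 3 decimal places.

Fisher z-transforms: z1 = atanh(0.46) = 0.497311, z2 = atanh(-0.42) = -0.447692; difference d = 0.945003
Var(d) = 1/157 + 1/14 = 0.0063694 + 0.0714286 = 0.0777980
z = d/√Var(d) = 0.945003 / √0.0777980 = 0.945003 / 0.278923 = 3.388

3.388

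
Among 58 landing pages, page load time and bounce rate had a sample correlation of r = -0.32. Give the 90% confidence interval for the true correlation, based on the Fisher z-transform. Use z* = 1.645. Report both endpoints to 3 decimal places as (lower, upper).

(-0.503, -0.109)

z_r = atanh(-0.32) = -0.331647;  SE = 1/√(n−3) = 1/√55 = 0.134840
z-limits: -0.331647 ± 1.645·0.134840 = -0.331647 ± 0.221812 = [-0.553459, -0.109835]
ρ-limits: (tanh -0.553459, tanh -0.109835) = (-0.503, -0.109)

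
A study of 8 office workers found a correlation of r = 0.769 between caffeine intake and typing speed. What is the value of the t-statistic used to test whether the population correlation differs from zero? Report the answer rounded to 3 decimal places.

2.947

1 − r² = 1 − 0.591361 = 0.408639;  √(1−r²) = 0.639249
√(n−2) = √6 = 2.449490
t = r·√(n−2)/√(1−r²) = 0.769 · 2.449490 / 0.639249 = 2.947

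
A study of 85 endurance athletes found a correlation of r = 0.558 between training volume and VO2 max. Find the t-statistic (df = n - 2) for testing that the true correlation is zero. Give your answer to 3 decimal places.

1 − r² = 1 − 0.311364 = 0.688636;  √(1−r²) = 0.829841
√(n−2) = √83 = 9.110434
t = r·√(n−2)/√(1−r²) = 0.558 · 9.110434 / 0.829841 = 6.126

6.126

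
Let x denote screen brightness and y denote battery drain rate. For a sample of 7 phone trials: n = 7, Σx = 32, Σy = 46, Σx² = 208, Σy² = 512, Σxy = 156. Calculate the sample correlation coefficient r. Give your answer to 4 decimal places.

-0.4772

S_xy = nΣxy − ΣxΣy = 7·156 − 32·46 = 1092 − 1472 = -380
S_xx = nΣx² − (Σx)² = 7·208 − 32² = 1456 − 1024 = 432
S_yy = nΣy² − (Σy)² = 7·512 − 46² = 3584 − 2116 = 1468
r = S_xy / √(S_xx·S_yy) = -380 / √(432·1468) = -380 / √634176 = -380 / 796.3517 = -0.4772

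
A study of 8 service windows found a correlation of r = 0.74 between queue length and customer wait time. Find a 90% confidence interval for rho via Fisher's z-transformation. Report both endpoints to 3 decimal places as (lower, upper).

(0.212, 0.934)

z_r = atanh(0.74) = 0.950479;  SE = 1/√(n−3) = 1/√5 = 0.447214
z-limits: 0.950479 ± 1.645·0.447214 = 0.950479 ± 0.735667 = [0.214812, 1.686146]
ρ-limits: (tanh 0.214812, tanh 1.686146) = (0.212, 0.934)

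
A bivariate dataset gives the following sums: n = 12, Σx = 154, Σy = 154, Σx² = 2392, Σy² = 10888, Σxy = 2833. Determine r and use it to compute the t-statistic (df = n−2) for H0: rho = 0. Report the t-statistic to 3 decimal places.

Numerator: nΣxy − (Σx)(Σy) = 12·2833 − (154)(154) = 10280
Denominator: √[(nΣx²−(Σx)²)(nΣy²−(Σy)²)]
  nΣx²−(Σx)² = 12·2392 − 23716 = 4988;  nΣy²−(Σy)² = 12·10888 − 23716 = 106940
  √(4988·106940) = √533416720 = 23095.8161
r = 10280 / 23095.8161 = 0.4451
t = r·√(n−2)/√(1−r²) = 0.4451·√10 / √(1−0.198114) = 1.407530 / 0.895481 = 1.572

1.572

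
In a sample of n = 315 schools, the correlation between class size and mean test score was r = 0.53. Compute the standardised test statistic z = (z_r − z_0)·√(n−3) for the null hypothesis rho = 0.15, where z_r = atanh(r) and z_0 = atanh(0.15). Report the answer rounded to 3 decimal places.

7.754

z_r = atanh(0.53) = 0.590145,  z_0 = atanh(0.15) = 0.151140
SE = 1/√(n−3) = 1/√312 = 0.056614
z = (z_r − z_0)/SE = (0.590145 − 0.151140) / 0.056614 = 0.439005 / 0.056614 = 7.754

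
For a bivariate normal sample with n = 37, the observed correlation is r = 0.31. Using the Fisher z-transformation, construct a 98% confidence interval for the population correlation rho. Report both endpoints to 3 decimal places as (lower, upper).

z_r = atanh(0.31) = 0.320545;  SE = 1/√(n−3) = 1/√34 = 0.171499
z-limits: 0.320545 ± 2.326·0.171499 = 0.320545 ± 0.398907 = [-0.078362, 0.719452]
ρ-limits: (tanh -0.078362, tanh 0.719452) = (-0.078, 0.617)

(-0.078, 0.617)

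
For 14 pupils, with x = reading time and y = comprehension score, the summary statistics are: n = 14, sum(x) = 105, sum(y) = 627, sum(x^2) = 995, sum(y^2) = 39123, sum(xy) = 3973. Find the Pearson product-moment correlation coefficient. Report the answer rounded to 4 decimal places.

-0.4819

Numerator: nΣxy − (Σx)(Σy) = 14·3973 − (105)(627) = -10213
Denominator: √[(nΣx²−(Σx)²)(nΣy²−(Σy)²)]
  nΣx²−(Σx)² = 14·995 − 11025 = 2905;  nΣy²−(Σy)² = 14·39123 − 393129 = 154593
  √(2905·154593) = √449092665 = 21191.8066
r = -10213 / 21191.8066 = -0.4819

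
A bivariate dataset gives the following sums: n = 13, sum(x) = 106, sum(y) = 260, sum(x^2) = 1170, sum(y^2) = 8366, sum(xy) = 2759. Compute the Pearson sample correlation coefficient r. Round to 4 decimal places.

Numerator: nΣxy − (Σx)(Σy) = 13·2759 − (106)(260) = 8307
Denominator: √[(nΣx²−(Σx)²)(nΣy²−(Σy)²)]
  nΣx²−(Σx)² = 13·1170 − 11236 = 3974;  nΣy²−(Σy)² = 13·8366 − 67600 = 41158
  √(3974·41158) = √163561892 = 12789.1318
r = 8307 / 12789.1318 = 0.6495

0.6495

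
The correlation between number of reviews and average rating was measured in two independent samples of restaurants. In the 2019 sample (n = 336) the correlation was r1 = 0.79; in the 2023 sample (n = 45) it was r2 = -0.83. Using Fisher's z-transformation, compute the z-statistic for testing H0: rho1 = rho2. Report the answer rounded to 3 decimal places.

Fisher z-transforms: z1 = atanh(0.79) = 1.071432, z2 = atanh(-0.83) = -1.188136; difference d = 2.259568
Var(d) = 1/333 + 1/42 = 0.0030030 + 0.0238095 = 0.0268125
z = d/√Var(d) = 2.259568 / √0.0268125 = 2.259568 / 0.163745 = 13.799

13.799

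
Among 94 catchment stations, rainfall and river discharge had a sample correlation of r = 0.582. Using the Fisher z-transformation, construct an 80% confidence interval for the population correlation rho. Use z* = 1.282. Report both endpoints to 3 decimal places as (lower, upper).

(0.486, 0.664)

Fisher z: z_r = atanh(r) = ½·ln((1+0.582)/(1−0.582)) = 0.665482
SE(z) = 1/√(n−3) = 1/√91 = 0.104828
80% ⇒ z* = 1.282; margin = 1.282·0.104828 = 0.134389
CI on z-scale: (0.531093, 0.799871)
Back-transform: tanh(0.531093) = 0.486216, tanh(0.799871) = 0.663965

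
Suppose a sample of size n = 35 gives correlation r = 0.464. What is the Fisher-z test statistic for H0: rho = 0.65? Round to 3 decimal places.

-1.544

z_r = atanh(0.464) = 0.502397,  z_0 = atanh(0.65) = 0.775299
SE = 1/√(n−3) = 1/√32 = 0.176777
z = (z_r − z_0)/SE = (0.502397 − 0.775299) / 0.176777 = -0.272902 / 0.176777 = -1.544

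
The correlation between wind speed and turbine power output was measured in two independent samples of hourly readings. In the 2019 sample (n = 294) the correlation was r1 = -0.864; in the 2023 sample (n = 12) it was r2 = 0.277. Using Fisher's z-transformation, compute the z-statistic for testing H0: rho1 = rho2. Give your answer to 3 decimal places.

-4.708

z1 = atanh(-0.864) = -1.308913,  z2 = atanh(0.277) = 0.284430
SE = √(1/(n1−3) + 1/(n2−3)) = √(1/291 + 1/9) = √(0.0034364 + 0.1111111) = √0.1145475 = 0.338449
z = (z1 − z2)/SE = (-1.308913 − 0.284430) / 0.338449 = -1.593343 / 0.338449 = -4.708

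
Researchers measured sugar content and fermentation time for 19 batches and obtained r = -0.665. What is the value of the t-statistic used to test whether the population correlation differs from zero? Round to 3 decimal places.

1 − r² = 1 − 0.442225 = 0.557775;  √(1−r²) = 0.746843
√(n−2) = √17 = 4.123106
t = r·√(n−2)/√(1−r²) = -0.665 · 4.123106 / 0.746843 = -3.671

-3.671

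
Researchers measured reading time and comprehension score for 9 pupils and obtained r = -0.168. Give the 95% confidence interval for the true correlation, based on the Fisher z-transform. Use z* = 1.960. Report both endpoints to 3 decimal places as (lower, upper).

(-0.749, 0.558)

z_r = atanh(-0.168) = -0.169608;  SE = 1/√(n−3) = 1/√6 = 0.408248
z-limits: -0.169608 ± 1.960·0.408248 = -0.169608 ± 0.800166 = [-0.969774, 0.630558]
ρ-limits: (tanh -0.969774, tanh 0.630558) = (-0.749, 0.558)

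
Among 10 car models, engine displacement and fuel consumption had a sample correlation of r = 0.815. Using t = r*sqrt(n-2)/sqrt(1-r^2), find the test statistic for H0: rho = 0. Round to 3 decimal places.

3.978

1 − r² = 1 − 0.664225 = 0.335775;  √(1−r²) = 0.579461
√(n−2) = √8 = 2.828427
t = r·√(n−2)/√(1−r²) = 0.815 · 2.828427 / 0.579461 = 3.978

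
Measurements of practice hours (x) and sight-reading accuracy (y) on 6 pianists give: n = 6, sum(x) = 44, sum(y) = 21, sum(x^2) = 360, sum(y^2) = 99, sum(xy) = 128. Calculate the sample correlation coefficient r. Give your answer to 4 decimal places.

S_xy = nΣxy − ΣxΣy = 6·128 − 44·21 = 768 − 924 = -156
S_xx = nΣx² − (Σx)² = 6·360 − 44² = 2160 − 1936 = 224
S_yy = nΣy² − (Σy)² = 6·99 − 21² = 594 − 441 = 153
r = S_xy / √(S_xx·S_yy) = -156 / √(224·153) = -156 / √34272 = -156 / 185.1270 = -0.8427

-0.8427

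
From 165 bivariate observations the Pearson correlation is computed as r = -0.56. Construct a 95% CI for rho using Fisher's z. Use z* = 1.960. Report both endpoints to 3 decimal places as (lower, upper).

(-0.657, -0.445)

Fisher z: z_r = atanh(r) = ½·ln((1+(-0.56))/(1−(-0.56))) = -0.632833
SE(z) = 1/√(n−3) = 1/√162 = 0.078567
95% ⇒ z* = 1.960; margin = 1.960·0.078567 = 0.153991
CI on z-scale: (-0.786824, -0.478842)
Back-transform: tanh(-0.786824) = -0.656606, tanh(-0.478842) = -0.445316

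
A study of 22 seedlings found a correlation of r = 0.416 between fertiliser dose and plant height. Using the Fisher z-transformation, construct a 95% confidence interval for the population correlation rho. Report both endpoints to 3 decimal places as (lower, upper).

z_r = atanh(0.416) = 0.442845;  SE = 1/√(n−3) = 1/√19 = 0.229416
z-limits: 0.442845 ± 1.960·0.229416 = 0.442845 ± 0.449655 = [-0.006810, 0.892500]
ρ-limits: (tanh -0.006810, tanh 0.892500) = (-0.007, 0.713)

(-0.007, 0.713)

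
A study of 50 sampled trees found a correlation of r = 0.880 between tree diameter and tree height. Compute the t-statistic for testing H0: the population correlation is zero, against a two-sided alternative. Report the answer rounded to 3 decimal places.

12.836

t = r·√(n−2) / √(1−r²) with r = 0.880, n = 50
  = 0.880·√48 / √(1 − 0.774400)
  = 0.880·6.928203 / 0.474974
  = 6.096819 / 0.474974 = 12.836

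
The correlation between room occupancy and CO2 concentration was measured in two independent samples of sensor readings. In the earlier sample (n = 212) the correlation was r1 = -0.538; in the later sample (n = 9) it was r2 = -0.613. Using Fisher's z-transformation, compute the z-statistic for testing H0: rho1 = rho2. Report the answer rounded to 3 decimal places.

Fisher z-transforms: z1 = atanh(-0.538) = -0.601337, z2 = atanh(-0.613) = -0.713713; difference d = 0.112376
Var(d) = 1/209 + 1/6 = 0.0047847 + 0.1666667 = 0.1714514
z = d/√Var(d) = 0.112376 / √0.1714514 = 0.112376 / 0.414067 = 0.271

0.271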